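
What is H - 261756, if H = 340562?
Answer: 78806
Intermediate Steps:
H - 261756 = 340562 - 261756 = 78806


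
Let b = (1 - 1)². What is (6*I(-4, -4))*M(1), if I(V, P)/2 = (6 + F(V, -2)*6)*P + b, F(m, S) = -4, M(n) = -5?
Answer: -4320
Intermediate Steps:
b = 0 (b = 0² = 0)
I(V, P) = -36*P (I(V, P) = 2*((6 - 4*6)*P + 0) = 2*((6 - 24)*P + 0) = 2*(-18*P + 0) = 2*(-18*P) = -36*P)
(6*I(-4, -4))*M(1) = (6*(-36*(-4)))*(-5) = (6*144)*(-5) = 864*(-5) = -4320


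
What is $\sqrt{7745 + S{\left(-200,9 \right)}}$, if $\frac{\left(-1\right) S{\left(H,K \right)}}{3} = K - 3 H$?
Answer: $\sqrt{5918} \approx 76.929$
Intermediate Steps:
$S{\left(H,K \right)} = - 3 K + 9 H$ ($S{\left(H,K \right)} = - 3 \left(K - 3 H\right) = - 3 K + 9 H$)
$\sqrt{7745 + S{\left(-200,9 \right)}} = \sqrt{7745 + \left(\left(-3\right) 9 + 9 \left(-200\right)\right)} = \sqrt{7745 - 1827} = \sqrt{5918}$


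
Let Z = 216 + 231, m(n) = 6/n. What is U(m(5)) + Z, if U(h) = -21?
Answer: 426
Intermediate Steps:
Z = 447
U(m(5)) + Z = -21 + 447 = 426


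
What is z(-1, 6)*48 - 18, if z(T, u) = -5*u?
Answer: -1458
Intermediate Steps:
z(-1, 6)*48 - 18 = -5*6*48 - 18 = -30*48 - 18 = -1440 - 18 = -1458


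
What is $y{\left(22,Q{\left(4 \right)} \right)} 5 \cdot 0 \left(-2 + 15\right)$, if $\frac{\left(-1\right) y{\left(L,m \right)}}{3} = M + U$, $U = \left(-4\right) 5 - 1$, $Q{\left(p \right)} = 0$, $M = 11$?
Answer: $0$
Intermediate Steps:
$U = -21$ ($U = -20 - 1 = -21$)
$y{\left(L,m \right)} = 30$ ($y{\left(L,m \right)} = - 3 \left(11 - 21\right) = \left(-3\right) \left(-10\right) = 30$)
$y{\left(22,Q{\left(4 \right)} \right)} 5 \cdot 0 \left(-2 + 15\right) = 30 \cdot 5 \cdot 0 \left(-2 + 15\right) = 30 \cdot 0 \cdot 13 = 30 \cdot 0 = 0$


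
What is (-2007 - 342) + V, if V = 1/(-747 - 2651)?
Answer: -7981903/3398 ≈ -2349.0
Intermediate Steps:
V = -1/3398 (V = 1/(-3398) = -1/3398 ≈ -0.00029429)
(-2007 - 342) + V = (-2007 - 342) - 1/3398 = -2349 - 1/3398 = -7981903/3398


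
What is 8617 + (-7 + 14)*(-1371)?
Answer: -980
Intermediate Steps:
8617 + (-7 + 14)*(-1371) = 8617 + 7*(-1371) = 8617 - 9597 = -980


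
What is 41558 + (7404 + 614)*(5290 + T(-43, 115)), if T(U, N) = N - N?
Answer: 42456778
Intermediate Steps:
T(U, N) = 0
41558 + (7404 + 614)*(5290 + T(-43, 115)) = 41558 + (7404 + 614)*(5290 + 0) = 41558 + 8018*5290 = 41558 + 42415220 = 42456778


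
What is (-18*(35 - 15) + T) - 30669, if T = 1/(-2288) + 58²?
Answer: -63297521/2288 ≈ -27665.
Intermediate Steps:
T = 7696831/2288 (T = -1/2288 + 3364 = 7696831/2288 ≈ 3364.0)
(-18*(35 - 15) + T) - 30669 = (-18*(35 - 15) + 7696831/2288) - 30669 = (-18*20 + 7696831/2288) - 30669 = (-360 + 7696831/2288) - 30669 = 6873151/2288 - 30669 = -63297521/2288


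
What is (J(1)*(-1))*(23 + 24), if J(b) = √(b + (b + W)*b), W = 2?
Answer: -94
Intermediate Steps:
J(b) = √(b + b*(2 + b)) (J(b) = √(b + (b + 2)*b) = √(b + (2 + b)*b) = √(b + b*(2 + b)))
(J(1)*(-1))*(23 + 24) = (√(1*(3 + 1))*(-1))*(23 + 24) = (√(1*4)*(-1))*47 = (√4*(-1))*47 = (2*(-1))*47 = -2*47 = -94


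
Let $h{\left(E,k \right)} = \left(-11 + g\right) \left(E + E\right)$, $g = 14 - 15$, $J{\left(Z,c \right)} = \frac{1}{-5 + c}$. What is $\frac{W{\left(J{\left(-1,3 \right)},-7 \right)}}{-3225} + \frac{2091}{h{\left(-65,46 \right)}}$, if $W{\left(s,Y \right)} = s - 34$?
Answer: $\frac{151051}{111800} \approx 1.3511$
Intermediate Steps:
$g = -1$
$W{\left(s,Y \right)} = -34 + s$
$h{\left(E,k \right)} = - 24 E$ ($h{\left(E,k \right)} = \left(-11 - 1\right) \left(E + E\right) = - 12 \cdot 2 E = - 24 E$)
$\frac{W{\left(J{\left(-1,3 \right)},-7 \right)}}{-3225} + \frac{2091}{h{\left(-65,46 \right)}} = \frac{-34 + \frac{1}{-5 + 3}}{-3225} + \frac{2091}{\left(-24\right) \left(-65\right)} = \left(-34 + \frac{1}{-2}\right) \left(- \frac{1}{3225}\right) + \frac{2091}{1560} = \left(-34 - \frac{1}{2}\right) \left(- \frac{1}{3225}\right) + 2091 \cdot \frac{1}{1560} = \left(- \frac{69}{2}\right) \left(- \frac{1}{3225}\right) + \frac{697}{520} = \frac{23}{2150} + \frac{697}{520} = \frac{151051}{111800}$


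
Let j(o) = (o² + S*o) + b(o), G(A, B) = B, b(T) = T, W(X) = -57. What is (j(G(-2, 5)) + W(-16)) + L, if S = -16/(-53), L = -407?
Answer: -22922/53 ≈ -432.49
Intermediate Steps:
S = 16/53 (S = -16*(-1/53) = 16/53 ≈ 0.30189)
j(o) = o² + 69*o/53 (j(o) = (o² + 16*o/53) + o = o² + 69*o/53)
(j(G(-2, 5)) + W(-16)) + L = ((1/53)*5*(69 + 53*5) - 57) - 407 = ((1/53)*5*(69 + 265) - 57) - 407 = ((1/53)*5*334 - 57) - 407 = (1670/53 - 57) - 407 = -1351/53 - 407 = -22922/53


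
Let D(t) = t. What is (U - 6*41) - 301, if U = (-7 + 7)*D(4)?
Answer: -547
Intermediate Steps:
U = 0 (U = (-7 + 7)*4 = 0*4 = 0)
(U - 6*41) - 301 = (0 - 6*41) - 301 = (0 - 246) - 301 = -246 - 301 = -547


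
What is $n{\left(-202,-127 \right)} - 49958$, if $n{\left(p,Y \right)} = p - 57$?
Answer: $-50217$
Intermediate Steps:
$n{\left(p,Y \right)} = -57 + p$
$n{\left(-202,-127 \right)} - 49958 = \left(-57 - 202\right) - 49958 = -259 - 49958 = -50217$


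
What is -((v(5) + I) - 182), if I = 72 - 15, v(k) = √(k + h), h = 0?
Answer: 125 - √5 ≈ 122.76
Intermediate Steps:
v(k) = √k (v(k) = √(k + 0) = √k)
I = 57
-((v(5) + I) - 182) = -((√5 + 57) - 182) = -((57 + √5) - 182) = -(-125 + √5) = 125 - √5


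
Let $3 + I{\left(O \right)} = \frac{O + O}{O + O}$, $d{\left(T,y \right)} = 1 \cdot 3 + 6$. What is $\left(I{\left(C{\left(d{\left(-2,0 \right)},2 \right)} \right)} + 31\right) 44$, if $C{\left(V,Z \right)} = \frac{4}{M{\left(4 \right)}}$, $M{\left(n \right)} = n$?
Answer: $1276$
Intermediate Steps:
$d{\left(T,y \right)} = 9$ ($d{\left(T,y \right)} = 3 + 6 = 9$)
$C{\left(V,Z \right)} = 1$ ($C{\left(V,Z \right)} = \frac{4}{4} = 4 \cdot \frac{1}{4} = 1$)
$I{\left(O \right)} = -2$ ($I{\left(O \right)} = -3 + \frac{O + O}{O + O} = -3 + \frac{2 O}{2 O} = -3 + 2 O \frac{1}{2 O} = -3 + 1 = -2$)
$\left(I{\left(C{\left(d{\left(-2,0 \right)},2 \right)} \right)} + 31\right) 44 = \left(-2 + 31\right) 44 = 29 \cdot 44 = 1276$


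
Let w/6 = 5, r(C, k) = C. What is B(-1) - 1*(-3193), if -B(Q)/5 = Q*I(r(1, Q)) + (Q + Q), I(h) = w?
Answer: 3353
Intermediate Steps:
w = 30 (w = 6*5 = 30)
I(h) = 30
B(Q) = -160*Q (B(Q) = -5*(Q*30 + (Q + Q)) = -5*(30*Q + 2*Q) = -160*Q)
B(-1) - 1*(-3193) = -160*(-1) - 1*(-3193) = 160 + 3193 = 3353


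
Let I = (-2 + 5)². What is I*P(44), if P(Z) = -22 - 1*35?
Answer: -513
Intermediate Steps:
I = 9 (I = 3² = 9)
P(Z) = -57 (P(Z) = -22 - 35 = -57)
I*P(44) = 9*(-57) = -513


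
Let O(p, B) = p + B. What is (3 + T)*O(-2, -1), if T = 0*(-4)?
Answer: -9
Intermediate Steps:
O(p, B) = B + p
T = 0
(3 + T)*O(-2, -1) = (3 + 0)*(-1 - 2) = 3*(-3) = -9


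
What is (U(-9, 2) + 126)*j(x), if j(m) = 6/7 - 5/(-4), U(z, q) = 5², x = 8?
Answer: 8909/28 ≈ 318.18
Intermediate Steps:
U(z, q) = 25
j(m) = 59/28 (j(m) = 6*(⅐) - 5*(-¼) = 6/7 + 5/4 = 59/28)
(U(-9, 2) + 126)*j(x) = (25 + 126)*(59/28) = 151*(59/28) = 8909/28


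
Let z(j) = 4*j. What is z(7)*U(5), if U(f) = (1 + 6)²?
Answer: 1372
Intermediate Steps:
U(f) = 49 (U(f) = 7² = 49)
z(7)*U(5) = (4*7)*49 = 28*49 = 1372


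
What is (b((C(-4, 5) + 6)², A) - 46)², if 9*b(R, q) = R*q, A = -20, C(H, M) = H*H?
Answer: 101888836/81 ≈ 1.2579e+6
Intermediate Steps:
C(H, M) = H²
b(R, q) = R*q/9 (b(R, q) = (R*q)/9 = R*q/9)
(b((C(-4, 5) + 6)², A) - 46)² = ((⅑)*((-4)² + 6)²*(-20) - 46)² = ((⅑)*(16 + 6)²*(-20) - 46)² = ((⅑)*22²*(-20) - 46)² = ((⅑)*484*(-20) - 46)² = (-9680/9 - 46)² = (-10094/9)² = 101888836/81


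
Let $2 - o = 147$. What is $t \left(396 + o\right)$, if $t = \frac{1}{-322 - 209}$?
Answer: $- \frac{251}{531} \approx -0.47269$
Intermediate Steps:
$t = - \frac{1}{531}$ ($t = \frac{1}{-531} = - \frac{1}{531} \approx -0.0018832$)
$o = -145$ ($o = 2 - 147 = -145$)
$t \left(396 + o\right) = - \frac{396 - 145}{531} = \left(- \frac{1}{531}\right) 251 = - \frac{251}{531}$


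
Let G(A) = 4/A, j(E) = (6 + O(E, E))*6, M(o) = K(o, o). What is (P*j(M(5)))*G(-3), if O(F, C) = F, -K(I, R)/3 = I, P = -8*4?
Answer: -2304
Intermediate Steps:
P = -32
K(I, R) = -3*I
M(o) = -3*o
j(E) = 36 + 6*E (j(E) = (6 + E)*6 = 36 + 6*E)
(P*j(M(5)))*G(-3) = (-32*(36 + 6*(-3*5)))*(4/(-3)) = (-32*(36 + 6*(-15)))*(4*(-⅓)) = -32*(36 - 90)*(-4/3) = -32*(-54)*(-4/3) = 1728*(-4/3) = -2304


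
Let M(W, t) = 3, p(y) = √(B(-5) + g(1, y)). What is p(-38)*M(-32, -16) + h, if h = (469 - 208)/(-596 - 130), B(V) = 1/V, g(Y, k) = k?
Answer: -87/242 + 3*I*√955/5 ≈ -0.3595 + 18.542*I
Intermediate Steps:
h = -87/242 (h = 261/(-726) = 261*(-1/726) = -87/242 ≈ -0.35950)
p(y) = √(-⅕ + y) (p(y) = √(1/(-5) + y) = √(-⅕ + y))
p(-38)*M(-32, -16) + h = (√(-5 + 25*(-38))/5)*3 - 87/242 = (√(-5 - 950)/5)*3 - 87/242 = (√(-955)/5)*3 - 87/242 = ((I*√955)/5)*3 - 87/242 = (I*√955/5)*3 - 87/242 = 3*I*√955/5 - 87/242 = -87/242 + 3*I*√955/5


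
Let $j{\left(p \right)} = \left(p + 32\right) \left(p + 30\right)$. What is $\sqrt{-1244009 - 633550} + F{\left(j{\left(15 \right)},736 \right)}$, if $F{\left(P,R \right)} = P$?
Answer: $2115 + i \sqrt{1877559} \approx 2115.0 + 1370.2 i$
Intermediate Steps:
$j{\left(p \right)} = \left(30 + p\right) \left(32 + p\right)$ ($j{\left(p \right)} = \left(32 + p\right) \left(30 + p\right) = \left(30 + p\right) \left(32 + p\right)$)
$\sqrt{-1244009 - 633550} + F{\left(j{\left(15 \right)},736 \right)} = \sqrt{-1244009 - 633550} + \left(960 + 15^{2} + 62 \cdot 15\right) = \sqrt{-1877559} + \left(960 + 225 + 930\right) = i \sqrt{1877559} + 2115 = 2115 + i \sqrt{1877559}$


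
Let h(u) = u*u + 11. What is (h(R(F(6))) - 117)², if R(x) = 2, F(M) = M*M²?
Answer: 10404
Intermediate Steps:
F(M) = M³
h(u) = 11 + u² (h(u) = u² + 11 = 11 + u²)
(h(R(F(6))) - 117)² = ((11 + 2²) - 117)² = ((11 + 4) - 117)² = (15 - 117)² = (-102)² = 10404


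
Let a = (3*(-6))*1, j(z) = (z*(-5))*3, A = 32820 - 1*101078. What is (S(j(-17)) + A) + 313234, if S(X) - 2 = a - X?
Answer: 244705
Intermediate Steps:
A = -68258 (A = 32820 - 101078 = -68258)
j(z) = -15*z (j(z) = -5*z*3 = -15*z)
a = -18 (a = -18*1 = -18)
S(X) = -16 - X (S(X) = 2 + (-18 - X) = -16 - X)
(S(j(-17)) + A) + 313234 = ((-16 - (-15)*(-17)) - 68258) + 313234 = ((-16 - 1*255) - 68258) + 313234 = ((-16 - 255) - 68258) + 313234 = (-271 - 68258) + 313234 = -68529 + 313234 = 244705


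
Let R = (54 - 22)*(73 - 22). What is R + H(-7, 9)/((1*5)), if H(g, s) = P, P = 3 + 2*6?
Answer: 1635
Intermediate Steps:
R = 1632 (R = 32*51 = 1632)
P = 15 (P = 3 + 12 = 15)
H(g, s) = 15
R + H(-7, 9)/((1*5)) = 1632 + 15/((1*5)) = 1632 + 15/5 = 1632 + 15*(⅕) = 1632 + 3 = 1635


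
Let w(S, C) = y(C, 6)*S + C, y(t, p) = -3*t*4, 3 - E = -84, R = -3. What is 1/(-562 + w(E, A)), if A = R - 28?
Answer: 1/31771 ≈ 3.1475e-5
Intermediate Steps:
A = -31 (A = -3 - 28 = -31)
E = 87 (E = 3 - 1*(-84) = 3 + 84 = 87)
y(t, p) = -12*t
w(S, C) = C - 12*C*S (w(S, C) = (-12*C)*S + C = -12*C*S + C = C - 12*C*S)
1/(-562 + w(E, A)) = 1/(-562 - 31*(1 - 12*87)) = 1/(-562 - 31*(1 - 1044)) = 1/(-562 - 31*(-1043)) = 1/(-562 + 32333) = 1/31771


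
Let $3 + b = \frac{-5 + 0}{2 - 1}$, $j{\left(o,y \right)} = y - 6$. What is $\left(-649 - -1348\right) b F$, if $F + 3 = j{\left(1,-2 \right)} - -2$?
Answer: $50328$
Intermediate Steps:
$j{\left(o,y \right)} = -6 + y$ ($j{\left(o,y \right)} = y - 6 = -6 + y$)
$b = -8$ ($b = -3 + \frac{-5 + 0}{2 - 1} = -3 - \frac{5}{1} = -3 - 5 = -8$)
$F = -9$ ($F = -3 - 6 = -9$)
$\left(-649 - -1348\right) b F = \left(-649 - -1348\right) \left(\left(-8\right) \left(-9\right)\right) = \left(-649 + 1348\right) 72 = 699 \cdot 72 = 50328$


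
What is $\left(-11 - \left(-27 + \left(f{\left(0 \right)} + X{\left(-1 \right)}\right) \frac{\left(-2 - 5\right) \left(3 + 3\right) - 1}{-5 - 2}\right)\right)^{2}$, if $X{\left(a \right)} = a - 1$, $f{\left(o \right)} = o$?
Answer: $\frac{39204}{49} \approx 800.08$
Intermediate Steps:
$X{\left(a \right)} = -1 + a$
$\left(-11 - \left(-27 + \left(f{\left(0 \right)} + X{\left(-1 \right)}\right) \frac{\left(-2 - 5\right) \left(3 + 3\right) - 1}{-5 - 2}\right)\right)^{2} = \left(-11 + \left(27 - \left(0 - 2\right) \frac{\left(-2 - 5\right) \left(3 + 3\right) - 1}{-5 - 2}\right)\right)^{2} = \left(-11 + \left(27 - \left(0 - 2\right) \frac{\left(-7\right) 6 - 1}{-7}\right)\right)^{2} = \left(-11 + \left(27 - - 2 \left(-42 - 1\right) \left(- \frac{1}{7}\right)\right)\right)^{2} = \left(-11 + \left(27 - - 2 \left(\left(-43\right) \left(- \frac{1}{7}\right)\right)\right)\right)^{2} = \left(-11 + \left(27 - \left(-2\right) \frac{43}{7}\right)\right)^{2} = \left(-11 + \left(27 - - \frac{86}{7}\right)\right)^{2} = \left(-11 + \left(27 + \frac{86}{7}\right)\right)^{2} = \left(-11 + \frac{275}{7}\right)^{2} = \left(\frac{198}{7}\right)^{2} = \frac{39204}{49}$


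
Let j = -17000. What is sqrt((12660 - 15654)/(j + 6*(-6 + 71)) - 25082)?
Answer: I*sqrt(1729968980465)/8305 ≈ 158.37*I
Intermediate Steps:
sqrt((12660 - 15654)/(j + 6*(-6 + 71)) - 25082) = sqrt((12660 - 15654)/(-17000 + 6*(-6 + 71)) - 25082) = sqrt(-2994/(-17000 + 6*65) - 25082) = sqrt(-2994/(-17000 + 390) - 25082) = sqrt(-2994/(-16610) - 25082) = sqrt(-2994*(-1/16610) - 25082) = sqrt(1497/8305 - 25082) = sqrt(-208304513/8305) = I*sqrt(1729968980465)/8305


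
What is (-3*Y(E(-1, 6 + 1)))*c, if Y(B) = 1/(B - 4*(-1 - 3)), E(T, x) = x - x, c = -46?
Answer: 69/8 ≈ 8.6250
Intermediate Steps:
E(T, x) = 0
Y(B) = 1/(16 + B) (Y(B) = 1/(B - 4*(-4)) = 1/(B + 16) = 1/(16 + B))
(-3*Y(E(-1, 6 + 1)))*c = -3/(16 + 0)*(-46) = -3/16*(-46) = 69/8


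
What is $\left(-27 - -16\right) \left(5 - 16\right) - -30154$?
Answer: $30275$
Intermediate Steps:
$\left(-27 - -16\right) \left(5 - 16\right) - -30154 = \left(-27 + 16\right) \left(5 - 16\right) + 30154 = \left(-11\right) \left(-11\right) + 30154 = 121 + 30154 = 30275$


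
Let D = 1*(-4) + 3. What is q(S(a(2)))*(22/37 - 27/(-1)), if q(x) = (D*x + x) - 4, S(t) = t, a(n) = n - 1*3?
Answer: -4084/37 ≈ -110.38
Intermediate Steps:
a(n) = -3 + n (a(n) = n - 3 = -3 + n)
D = -1 (D = -4 + 3 = -1)
q(x) = -4 (q(x) = (-x + x) - 4 = 0 - 4 = -4)
q(S(a(2)))*(22/37 - 27/(-1)) = -4*(22/37 - 27/(-1)) = -4*(22*(1/37) - 27*(-1)) = -4*(22/37 + 27) = -4*1021/37 = -4084/37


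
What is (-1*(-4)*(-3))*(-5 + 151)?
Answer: -1752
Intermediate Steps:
(-1*(-4)*(-3))*(-5 + 151) = (4*(-3))*146 = -12*146 = -1752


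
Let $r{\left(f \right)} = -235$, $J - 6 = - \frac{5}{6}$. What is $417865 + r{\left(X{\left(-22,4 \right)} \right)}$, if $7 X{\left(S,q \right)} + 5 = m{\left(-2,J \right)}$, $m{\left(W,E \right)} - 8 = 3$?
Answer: $417630$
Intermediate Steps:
$J = \frac{31}{6}$ ($J = 6 - \frac{5}{6} = \frac{31}{6} \approx 5.1667$)
$m{\left(W,E \right)} = 11$ ($m{\left(W,E \right)} = 8 + 3 = 11$)
$X{\left(S,q \right)} = \frac{6}{7}$ ($X{\left(S,q \right)} = - \frac{5}{7} + \frac{1}{7} \cdot 11 = - \frac{5}{7} + \frac{11}{7} = \frac{6}{7}$)
$417865 + r{\left(X{\left(-22,4 \right)} \right)} = 417865 - 235 = 417630$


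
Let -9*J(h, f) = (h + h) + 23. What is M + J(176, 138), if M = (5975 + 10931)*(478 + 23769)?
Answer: 1229759221/3 ≈ 4.0992e+8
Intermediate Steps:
J(h, f) = -23/9 - 2*h/9 (J(h, f) = -((h + h) + 23)/9 = -(2*h + 23)/9 = -(23 + 2*h)/9 = -23/9 - 2*h/9)
M = 409919782 (M = 16906*24247 = 409919782)
M + J(176, 138) = 409919782 + (-23/9 - 2/9*176) = 409919782 + (-23/9 - 352/9) = 409919782 - 125/3 = 1229759221/3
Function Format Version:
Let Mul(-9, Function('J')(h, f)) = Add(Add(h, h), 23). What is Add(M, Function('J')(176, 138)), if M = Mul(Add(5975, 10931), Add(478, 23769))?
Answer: Rational(1229759221, 3) ≈ 4.0992e+8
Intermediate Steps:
Function('J')(h, f) = Add(Rational(-23, 9), Mul(Rational(-2, 9), h)) (Function('J')(h, f) = Mul(Rational(-1, 9), Add(Add(h, h), 23)) = Mul(Rational(-1, 9), Add(Mul(2, h), 23)) = Mul(Rational(-1, 9), Add(23, Mul(2, h))) = Add(Rational(-23, 9), Mul(Rational(-2, 9), h)))
M = 409919782 (M = Mul(16906, 24247) = 409919782)
Add(M, Function('J')(176, 138)) = Add(409919782, Add(Rational(-23, 9), Mul(Rational(-2, 9), 176))) = Add(409919782, Add(Rational(-23, 9), Rational(-352, 9))) = Add(409919782, Rational(-125, 3)) = Rational(1229759221, 3)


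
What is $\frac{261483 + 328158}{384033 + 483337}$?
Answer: $\frac{589641}{867370} \approx 0.6798$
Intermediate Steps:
$\frac{261483 + 328158}{384033 + 483337} = \frac{589641}{867370}$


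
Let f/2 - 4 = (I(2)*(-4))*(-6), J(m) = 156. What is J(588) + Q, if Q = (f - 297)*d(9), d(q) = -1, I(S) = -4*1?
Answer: 637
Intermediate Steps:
I(S) = -4
f = -184 (f = 8 + 2*(-4*(-4)*(-6)) = 8 + 2*(16*(-6)) = 8 + 2*(-96) = 8 - 192 = -184)
Q = 481 (Q = (-184 - 297)*(-1) = -481*(-1) = 481)
J(588) + Q = 156 + 481 = 637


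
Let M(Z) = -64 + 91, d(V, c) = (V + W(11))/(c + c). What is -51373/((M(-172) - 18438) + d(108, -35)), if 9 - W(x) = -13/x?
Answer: 3955721/1417777 ≈ 2.7901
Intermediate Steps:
W(x) = 9 + 13/x (W(x) = 9 - (-13)/x = 9 + 13/x)
d(V, c) = (112/11 + V)/(2*c) (d(V, c) = (V + (9 + 13/11))/(c + c) = (V + (9 + 13*(1/11)))/((2*c)) = (V + (9 + 13/11))*(1/(2*c)) = (V + 112/11)*(1/(2*c)) = (112/11 + V)*(1/(2*c)) = (112/11 + V)/(2*c))
M(Z) = 27
-51373/((M(-172) - 18438) + d(108, -35)) = -51373/((27 - 18438) + (1/22)*(112 + 11*108)/(-35)) = -51373/(-18411 + (1/22)*(-1/35)*(112 + 1188)) = -51373/(-18411 + (1/22)*(-1/35)*1300) = -51373/(-18411 - 130/77) = -51373/(-1417777/77) = -51373*(-77/1417777) = 3955721/1417777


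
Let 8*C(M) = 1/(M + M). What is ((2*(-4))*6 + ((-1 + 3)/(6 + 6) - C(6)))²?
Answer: 2343961/1024 ≈ 2289.0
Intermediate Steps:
C(M) = 1/(16*M) (C(M) = 1/(8*(M + M)) = 1/(8*((2*M))) = (1/(2*M))/8 = 1/(16*M))
((2*(-4))*6 + ((-1 + 3)/(6 + 6) - C(6)))² = ((2*(-4))*6 + ((-1 + 3)/(6 + 6) - 1/(16*6)))² = (-8*6 + (2/12 - 1/(16*6)))² = (-48 + ((1/12)*2 - 1*1/96))² = (-48 + (⅙ - 1/96))² = (-48 + 5/32)² = (-1531/32)² = 2343961/1024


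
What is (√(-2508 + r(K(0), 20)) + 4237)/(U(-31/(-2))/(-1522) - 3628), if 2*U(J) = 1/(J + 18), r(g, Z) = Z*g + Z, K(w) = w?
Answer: -22740202/19471667 - 203948*I*√622/369961673 ≈ -1.1679 - 0.013749*I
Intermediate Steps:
r(g, Z) = Z + Z*g
U(J) = 1/(2*(18 + J)) (U(J) = 1/(2*(J + 18)) = 1/(2*(18 + J)))
(√(-2508 + r(K(0), 20)) + 4237)/(U(-31/(-2))/(-1522) - 3628) = (√(-2508 + 20*(1 + 0)) + 4237)/((1/(2*(18 - 31/(-2))))/(-1522) - 3628) = (√(-2508 + 20*1) + 4237)/((1/(2*(18 - 31*(-½))))*(-1/1522) - 3628) = (√(-2508 + 20) + 4237)/((1/(2*(18 + 31/2)))*(-1/1522) - 3628) = (√(-2488) + 4237)/((1/(2*(67/2)))*(-1/1522) - 3628) = (2*I*√622 + 4237)/(((½)*(2/67))*(-1/1522) - 3628) = (4237 + 2*I*√622)/((1/67)*(-1/1522) - 3628) = (4237 + 2*I*√622)/(-1/101974 - 3628) = (4237 + 2*I*√622)/(-369961673/101974) = (4237 + 2*I*√622)*(-101974/369961673) = -22740202/19471667 - 203948*I*√622/369961673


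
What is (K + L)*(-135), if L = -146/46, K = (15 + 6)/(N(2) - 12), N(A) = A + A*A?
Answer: 41445/46 ≈ 900.98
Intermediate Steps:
N(A) = A + A**2
K = -7/2 (K = (15 + 6)/(2*(1 + 2) - 12) = 21/(2*3 - 12) = 21/(6 - 12) = 21/(-6) = 21*(-1/6) = -7/2 ≈ -3.5000)
L = -73/23 (L = -146*1/46 = -73/23 ≈ -3.1739)
(K + L)*(-135) = (-7/2 - 73/23)*(-135) = -307/46*(-135) = 41445/46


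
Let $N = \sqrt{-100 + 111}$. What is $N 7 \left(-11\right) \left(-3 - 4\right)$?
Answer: $539 \sqrt{11} \approx 1787.7$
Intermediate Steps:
$N = \sqrt{11} \approx 3.3166$
$N 7 \left(-11\right) \left(-3 - 4\right) = \sqrt{11} \cdot 7 \left(-11\right) \left(-3 - 4\right) = \sqrt{11} \left(\left(-77\right) \left(-7\right)\right) = \sqrt{11} \cdot 539 = 539 \sqrt{11}$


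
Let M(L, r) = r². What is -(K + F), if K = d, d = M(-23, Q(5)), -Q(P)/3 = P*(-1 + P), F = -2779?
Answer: -821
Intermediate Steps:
Q(P) = -3*P*(-1 + P)
d = 3600 (d = (3*5*(1 - 1*5))² = (3*5*(1 - 5))² = (3*5*(-4))² = (-60)² = 3600)
K = 3600
-(K + F) = -(3600 - 2779) = -1*821 = -821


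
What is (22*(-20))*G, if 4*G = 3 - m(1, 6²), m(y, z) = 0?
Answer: -330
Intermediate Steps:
G = ¾ (G = (3 - 1*0)/4 = (3 + 0)/4 = (¼)*3 = ¾ ≈ 0.75000)
(22*(-20))*G = (22*(-20))*(¾) = -440*¾ = -330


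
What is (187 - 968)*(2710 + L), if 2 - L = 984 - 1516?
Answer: -2533564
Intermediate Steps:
L = 534 (L = 2 - (984 - 1516) = 2 - 1*(-532) = 2 + 532 = 534)
(187 - 968)*(2710 + L) = (187 - 968)*(2710 + 534) = -781*3244 = -2533564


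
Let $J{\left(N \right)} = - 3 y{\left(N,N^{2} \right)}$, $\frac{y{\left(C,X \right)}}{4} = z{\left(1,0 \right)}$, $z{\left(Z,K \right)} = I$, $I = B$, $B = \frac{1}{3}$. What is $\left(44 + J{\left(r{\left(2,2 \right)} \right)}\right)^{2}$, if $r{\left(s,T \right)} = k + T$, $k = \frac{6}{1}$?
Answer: $1600$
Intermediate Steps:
$k = 6$ ($k = 6 \cdot 1 = 6$)
$B = \frac{1}{3} \approx 0.33333$
$I = \frac{1}{3} \approx 0.33333$
$r{\left(s,T \right)} = 6 + T$
$z{\left(Z,K \right)} = \frac{1}{3}$
$y{\left(C,X \right)} = \frac{4}{3}$ ($y{\left(C,X \right)} = 4 \cdot \frac{1}{3} = \frac{4}{3}$)
$J{\left(N \right)} = -4$ ($J{\left(N \right)} = \left(-3\right) \frac{4}{3} = -4$)
$\left(44 + J{\left(r{\left(2,2 \right)} \right)}\right)^{2} = \left(44 - 4\right)^{2} = 40^{2} = 1600$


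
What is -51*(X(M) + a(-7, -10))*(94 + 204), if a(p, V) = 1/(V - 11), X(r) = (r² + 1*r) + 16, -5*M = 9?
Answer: -46257646/175 ≈ -2.6433e+5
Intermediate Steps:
M = -9/5 (M = -⅕*9 = -9/5 ≈ -1.8000)
X(r) = 16 + r + r² (X(r) = (r² + r) + 16 = (r + r²) + 16 = 16 + r + r²)
a(p, V) = 1/(-11 + V)
-51*(X(M) + a(-7, -10))*(94 + 204) = -51*((16 - 9/5 + (-9/5)²) + 1/(-11 - 10))*(94 + 204) = -51*((16 - 9/5 + 81/25) + 1/(-21))*298 = -51*(436/25 - 1/21)*298 = -155227*298/175 = -51*2721038/525 = -46257646/175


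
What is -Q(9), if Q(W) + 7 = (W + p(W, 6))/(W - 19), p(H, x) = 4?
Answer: 83/10 ≈ 8.3000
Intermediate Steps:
Q(W) = -7 + (4 + W)/(-19 + W) (Q(W) = -7 + (W + 4)/(W - 19) = -7 + (4 + W)/(-19 + W))
-Q(9) = -(137 - 6*9)/(-19 + 9) = -(137 - 54)/(-10) = -(-1)*83/10 = -1*(-83/10) = 83/10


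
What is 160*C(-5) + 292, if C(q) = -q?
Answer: 1092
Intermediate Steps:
160*C(-5) + 292 = 160*(-1*(-5)) + 292 = 160*5 + 292 = 800 + 292 = 1092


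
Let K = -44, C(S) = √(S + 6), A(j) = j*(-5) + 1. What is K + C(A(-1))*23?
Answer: -44 + 46*√3 ≈ 35.674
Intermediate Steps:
A(j) = 1 - 5*j (A(j) = -5*j + 1 = 1 - 5*j)
C(S) = √(6 + S)
K + C(A(-1))*23 = -44 + √(6 + (1 - 5*(-1)))*23 = -44 + √(6 + (1 + 5))*23 = -44 + √(6 + 6)*23 = -44 + √12*23 = -44 + (2*√3)*23 = -44 + 46*√3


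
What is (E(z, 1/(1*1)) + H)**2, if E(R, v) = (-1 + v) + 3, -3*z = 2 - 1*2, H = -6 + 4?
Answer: 1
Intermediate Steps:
H = -2
z = 0 (z = -(2 - 1*2)/3 = -(2 - 2)/3 = -1/3*0 = 0)
E(R, v) = 2 + v
(E(z, 1/(1*1)) + H)**2 = ((2 + 1/(1*1)) - 2)**2 = ((2 + 1*1) - 2)**2 = ((2 + 1) - 2)**2 = (3 - 2)**2 = 1**2 = 1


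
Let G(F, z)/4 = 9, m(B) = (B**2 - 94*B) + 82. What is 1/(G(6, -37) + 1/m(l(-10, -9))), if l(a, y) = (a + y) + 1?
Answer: 2098/75529 ≈ 0.027777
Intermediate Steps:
l(a, y) = 1 + a + y
m(B) = 82 + B**2 - 94*B
G(F, z) = 36 (G(F, z) = 4*9 = 36)
1/(G(6, -37) + 1/m(l(-10, -9))) = 1/(36 + 1/(82 + (1 - 10 - 9)**2 - 94*(1 - 10 - 9))) = 1/(36 + 1/(82 + (-18)**2 - 94*(-18))) = 1/(36 + 1/(82 + 324 + 1692)) = 1/(36 + 1/2098) = 1/(75529/2098) = 2098/75529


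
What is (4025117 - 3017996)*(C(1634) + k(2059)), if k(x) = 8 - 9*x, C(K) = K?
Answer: -17009266569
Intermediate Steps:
(4025117 - 3017996)*(C(1634) + k(2059)) = (4025117 - 3017996)*(1634 + (8 - 9*2059)) = 1007121*(1634 + (8 - 18531)) = 1007121*(1634 - 18523) = 1007121*(-16889) = -17009266569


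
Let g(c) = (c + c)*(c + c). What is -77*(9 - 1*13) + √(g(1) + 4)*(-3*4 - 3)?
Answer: 308 - 30*√2 ≈ 265.57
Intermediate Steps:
g(c) = 4*c² (g(c) = (2*c)*(2*c) = 4*c²)
-77*(9 - 1*13) + √(g(1) + 4)*(-3*4 - 3) = -77*(9 - 1*13) + √(4*1² + 4)*(-3*4 - 3) = -77*(9 - 13) + √(4*1 + 4)*(-12 - 3) = -77*(-4) + √(4 + 4)*(-15) = 308 + √8*(-15) = 308 + (2*√2)*(-15) = 308 - 30*√2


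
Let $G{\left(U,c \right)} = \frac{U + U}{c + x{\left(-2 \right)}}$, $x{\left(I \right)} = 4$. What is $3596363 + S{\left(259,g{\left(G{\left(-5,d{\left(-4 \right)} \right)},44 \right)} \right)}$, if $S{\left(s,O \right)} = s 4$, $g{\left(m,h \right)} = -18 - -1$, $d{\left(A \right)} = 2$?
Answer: $3597399$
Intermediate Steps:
$G{\left(U,c \right)} = \frac{2 U}{4 + c}$ ($G{\left(U,c \right)} = \frac{U + U}{c + 4} = \frac{2 U}{4 + c}$)
$g{\left(m,h \right)} = -17$ ($g{\left(m,h \right)} = -18 + 1 = -17$)
$S{\left(s,O \right)} = 4 s$
$3596363 + S{\left(259,g{\left(G{\left(-5,d{\left(-4 \right)} \right)},44 \right)} \right)} = 3596363 + 4 \cdot 259 = 3596363 + 1036 = 3597399$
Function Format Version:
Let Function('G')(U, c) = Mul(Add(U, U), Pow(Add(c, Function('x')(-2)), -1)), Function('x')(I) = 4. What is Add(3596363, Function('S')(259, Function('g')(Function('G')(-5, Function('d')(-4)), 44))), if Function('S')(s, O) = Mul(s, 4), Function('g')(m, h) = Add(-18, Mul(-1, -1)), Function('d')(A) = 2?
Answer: 3597399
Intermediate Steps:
Function('G')(U, c) = Mul(2, U, Pow(Add(4, c), -1)) (Function('G')(U, c) = Mul(Add(U, U), Pow(Add(c, 4), -1)) = Mul(Mul(2, U), Pow(Add(4, c), -1)) = Mul(2, U, Pow(Add(4, c), -1)))
Function('g')(m, h) = -17 (Function('g')(m, h) = Add(-18, 1) = -17)
Function('S')(s, O) = Mul(4, s)
Add(3596363, Function('S')(259, Function('g')(Function('G')(-5, Function('d')(-4)), 44))) = Add(3596363, Mul(4, 259)) = Add(3596363, 1036) = 3597399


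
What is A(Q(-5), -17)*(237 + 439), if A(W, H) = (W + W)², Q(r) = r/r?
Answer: 2704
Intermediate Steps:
Q(r) = 1
A(W, H) = 4*W² (A(W, H) = (2*W)² = 4*W²)
A(Q(-5), -17)*(237 + 439) = (4*1²)*(237 + 439) = (4*1)*676 = 4*676 = 2704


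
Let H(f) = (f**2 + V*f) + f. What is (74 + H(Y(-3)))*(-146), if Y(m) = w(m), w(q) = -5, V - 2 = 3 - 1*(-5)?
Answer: -6424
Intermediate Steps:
V = 10 (V = 2 + (3 - 1*(-5)) = 2 + (3 + 5) = 2 + 8 = 10)
Y(m) = -5
H(f) = f**2 + 11*f (H(f) = (f**2 + 10*f) + f = f**2 + 11*f)
(74 + H(Y(-3)))*(-146) = (74 - 5*(11 - 5))*(-146) = (74 - 5*6)*(-146) = (74 - 30)*(-146) = 44*(-146) = -6424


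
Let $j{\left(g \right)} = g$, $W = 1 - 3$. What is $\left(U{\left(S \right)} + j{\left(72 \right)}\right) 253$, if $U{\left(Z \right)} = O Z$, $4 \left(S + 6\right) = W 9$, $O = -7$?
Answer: $\frac{73623}{2} \approx 36812.0$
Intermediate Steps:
$W = -2$ ($W = 1 - 3 = -2$)
$S = - \frac{21}{2}$ ($S = -6 + \frac{\left(-2\right) 9}{4} = -6 + \frac{1}{4} \left(-18\right) = -6 - \frac{9}{2} = - \frac{21}{2} \approx -10.5$)
$U{\left(Z \right)} = - 7 Z$
$\left(U{\left(S \right)} + j{\left(72 \right)}\right) 253 = \left(\left(-7\right) \left(- \frac{21}{2}\right) + 72\right) 253 = \left(\frac{147}{2} + 72\right) 253 = \frac{291}{2} \cdot 253 = \frac{73623}{2}$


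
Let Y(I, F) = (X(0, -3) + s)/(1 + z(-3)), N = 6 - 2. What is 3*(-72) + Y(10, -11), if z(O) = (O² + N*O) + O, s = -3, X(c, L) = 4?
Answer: -1081/5 ≈ -216.20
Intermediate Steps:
N = 4
z(O) = O² + 5*O (z(O) = (O² + 4*O) + O = O² + 5*O)
Y(I, F) = -⅕ (Y(I, F) = (4 - 3)/(1 - 3*(5 - 3)) = 1/(1 - 3*2) = 1/(1 - 6) = 1/(-5) = 1*(-⅕) = -⅕)
3*(-72) + Y(10, -11) = 3*(-72) - ⅕ = -216 - ⅕ = -1081/5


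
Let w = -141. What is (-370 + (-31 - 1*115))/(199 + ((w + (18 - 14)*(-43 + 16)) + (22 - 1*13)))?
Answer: 516/41 ≈ 12.585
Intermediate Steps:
(-370 + (-31 - 1*115))/(199 + ((w + (18 - 14)*(-43 + 16)) + (22 - 1*13))) = (-370 + (-31 - 1*115))/(199 + ((-141 + (18 - 14)*(-43 + 16)) + (22 - 1*13))) = (-370 + (-31 - 115))/(199 + ((-141 + 4*(-27)) + (22 - 13))) = (-370 - 146)/(199 + ((-141 - 108) + 9)) = -516/(199 + (-249 + 9)) = -516/(199 - 240) = -516/(-41) = -516*(-1/41) = 516/41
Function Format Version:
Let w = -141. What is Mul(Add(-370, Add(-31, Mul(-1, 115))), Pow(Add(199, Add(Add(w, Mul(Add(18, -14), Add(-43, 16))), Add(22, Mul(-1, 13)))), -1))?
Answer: Rational(516, 41) ≈ 12.585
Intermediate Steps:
Mul(Add(-370, Add(-31, Mul(-1, 115))), Pow(Add(199, Add(Add(w, Mul(Add(18, -14), Add(-43, 16))), Add(22, Mul(-1, 13)))), -1)) = Mul(Add(-370, Add(-31, Mul(-1, 115))), Pow(Add(199, Add(Add(-141, Mul(Add(18, -14), Add(-43, 16))), Add(22, Mul(-1, 13)))), -1)) = Mul(Add(-370, Add(-31, -115)), Pow(Add(199, Add(Add(-141, Mul(4, -27)), Add(22, -13))), -1)) = Mul(Add(-370, -146), Pow(Add(199, Add(Add(-141, -108), 9)), -1)) = Mul(-516, Pow(Add(199, Add(-249, 9)), -1)) = Mul(-516, Pow(Add(199, -240), -1)) = Mul(-516, Pow(-41, -1)) = Mul(-516, Rational(-1, 41)) = Rational(516, 41)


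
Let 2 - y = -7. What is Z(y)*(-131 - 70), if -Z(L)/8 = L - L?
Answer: 0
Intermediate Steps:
y = 9 (y = 2 - 1*(-7) = 2 + 7 = 9)
Z(L) = 0 (Z(L) = -8*(L - L) = -8*0 = 0)
Z(y)*(-131 - 70) = 0*(-131 - 70) = 0*(-201) = 0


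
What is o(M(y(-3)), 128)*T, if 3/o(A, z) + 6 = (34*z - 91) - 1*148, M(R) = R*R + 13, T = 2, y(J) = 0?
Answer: 2/1369 ≈ 0.0014609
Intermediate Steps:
M(R) = 13 + R**2 (M(R) = R**2 + 13 = 13 + R**2)
o(A, z) = 3/(-245 + 34*z) (o(A, z) = 3/(-6 + ((34*z - 91) - 1*148)) = 3/(-6 + ((-91 + 34*z) - 148)) = 3/(-6 + (-239 + 34*z)) = 3/(-245 + 34*z))
o(M(y(-3)), 128)*T = (3/(-245 + 34*128))*2 = (3/(-245 + 4352))*2 = (3/4107)*2 = (3*(1/4107))*2 = (1/1369)*2 = 2/1369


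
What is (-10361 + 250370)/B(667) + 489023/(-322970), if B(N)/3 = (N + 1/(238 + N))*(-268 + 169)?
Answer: -2391268260851/877303435140 ≈ -2.7257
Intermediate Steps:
B(N) = -297*N - 297/(238 + N) (B(N) = 3*((N + 1/(238 + N))*(-268 + 169)) = 3*((N + 1/(238 + N))*(-99)) = 3*(-99*N - 99/(238 + N)) = -297*N - 297/(238 + N))
(-10361 + 250370)/B(667) + 489023/(-322970) = (-10361 + 250370)/((297*(-1 - 1*667**2 - 238*667)/(238 + 667))) + 489023/(-322970) = 240009/((297*(-1 - 1*444889 - 158746)/905)) + 489023*(-1/322970) = 240009/((297*(1/905)*(-1 - 444889 - 158746))) - 489023/322970 = 240009/((297*(1/905)*(-603636))) - 489023/322970 = 240009/(-179279892/905) - 489023/322970 = 240009*(-905/179279892) - 489023/322970 = -6582065/5432724 - 489023/322970 = -2391268260851/877303435140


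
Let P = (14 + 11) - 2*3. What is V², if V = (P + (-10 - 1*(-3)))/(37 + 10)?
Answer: 144/2209 ≈ 0.065188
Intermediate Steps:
P = 19 (P = 25 - 6 = 19)
V = 12/47 (V = (19 + (-10 - 1*(-3)))/(37 + 10) = (19 + (-10 + 3))/47 = (19 - 7)*(1/47) = 12*(1/47) = 12/47 ≈ 0.25532)
V² = (12/47)² = 144/2209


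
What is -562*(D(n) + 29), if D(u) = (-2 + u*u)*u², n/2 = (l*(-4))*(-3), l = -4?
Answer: -47722934186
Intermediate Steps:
n = -96 (n = 2*(-4*(-4)*(-3)) = 2*(16*(-3)) = 2*(-48) = -96)
D(u) = u²*(-2 + u²) (D(u) = (-2 + u²)*u² = u²*(-2 + u²))
-562*(D(n) + 29) = -562*((-96)²*(-2 + (-96)²) + 29) = -562*(9216*(-2 + 9216) + 29) = -562*(9216*9214 + 29) = -562*(84916224 + 29) = -562*84916253 = -47722934186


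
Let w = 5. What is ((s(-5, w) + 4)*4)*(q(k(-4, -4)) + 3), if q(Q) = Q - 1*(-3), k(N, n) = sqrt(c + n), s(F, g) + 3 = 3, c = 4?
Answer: 96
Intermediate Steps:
s(F, g) = 0 (s(F, g) = -3 + 3 = 0)
k(N, n) = sqrt(4 + n)
q(Q) = 3 + Q (q(Q) = Q + 3 = 3 + Q)
((s(-5, w) + 4)*4)*(q(k(-4, -4)) + 3) = ((0 + 4)*4)*((3 + sqrt(4 - 4)) + 3) = (4*4)*((3 + sqrt(0)) + 3) = 16*((3 + 0) + 3) = 16*(3 + 3) = 16*6 = 96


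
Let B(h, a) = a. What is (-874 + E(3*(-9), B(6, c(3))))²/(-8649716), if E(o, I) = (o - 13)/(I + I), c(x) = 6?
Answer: -1731856/19461861 ≈ -0.088987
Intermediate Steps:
E(o, I) = (-13 + o)/(2*I) (E(o, I) = (-13 + o)/((2*I)) = (-13 + o)*(1/(2*I)) = (-13 + o)/(2*I))
(-874 + E(3*(-9), B(6, c(3))))²/(-8649716) = (-874 + (½)*(-13 + 3*(-9))/6)²/(-8649716) = (-874 + (½)*(⅙)*(-13 - 27))²*(-1/8649716) = (-874 + (½)*(⅙)*(-40))²*(-1/8649716) = (-874 - 10/3)²*(-1/8649716) = (-2632/3)²*(-1/8649716) = (6927424/9)*(-1/8649716) = -1731856/19461861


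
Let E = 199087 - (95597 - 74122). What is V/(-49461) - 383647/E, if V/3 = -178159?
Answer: 25317988219/2928289044 ≈ 8.6460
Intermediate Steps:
V = -534477 (V = 3*(-178159) = -534477)
E = 177612 (E = 199087 - 1*21475 = 199087 - 21475 = 177612)
V/(-49461) - 383647/E = -534477/(-49461) - 383647/177612 = -534477*(-1/49461) - 383647*1/177612 = 178159/16487 - 383647/177612 = 25317988219/2928289044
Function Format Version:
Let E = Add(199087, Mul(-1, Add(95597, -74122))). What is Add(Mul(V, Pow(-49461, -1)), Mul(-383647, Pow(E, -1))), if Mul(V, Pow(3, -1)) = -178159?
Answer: Rational(25317988219, 2928289044) ≈ 8.6460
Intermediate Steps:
V = -534477 (V = Mul(3, -178159) = -534477)
E = 177612 (E = Add(199087, Mul(-1, 21475)) = Add(199087, -21475) = 177612)
Add(Mul(V, Pow(-49461, -1)), Mul(-383647, Pow(E, -1))) = Add(Mul(-534477, Pow(-49461, -1)), Mul(-383647, Pow(177612, -1))) = Add(Mul(-534477, Rational(-1, 49461)), Mul(-383647, Rational(1, 177612))) = Add(Rational(178159, 16487), Rational(-383647, 177612)) = Rational(25317988219, 2928289044)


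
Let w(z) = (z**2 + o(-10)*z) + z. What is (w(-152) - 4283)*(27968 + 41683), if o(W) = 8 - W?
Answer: 1109749383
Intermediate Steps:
w(z) = z**2 + 19*z (w(z) = (z**2 + (8 - 1*(-10))*z) + z = (z**2 + (8 + 10)*z) + z = (z**2 + 18*z) + z = z**2 + 19*z)
(w(-152) - 4283)*(27968 + 41683) = (-152*(19 - 152) - 4283)*(27968 + 41683) = (-152*(-133) - 4283)*69651 = (20216 - 4283)*69651 = 15933*69651 = 1109749383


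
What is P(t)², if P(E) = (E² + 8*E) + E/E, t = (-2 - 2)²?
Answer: 148225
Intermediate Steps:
t = 16 (t = (-4)² = 16)
P(E) = 1 + E² + 8*E (P(E) = (E² + 8*E) + 1 = 1 + E² + 8*E)
P(t)² = (1 + 16² + 8*16)² = (1 + 256 + 128)² = 385² = 148225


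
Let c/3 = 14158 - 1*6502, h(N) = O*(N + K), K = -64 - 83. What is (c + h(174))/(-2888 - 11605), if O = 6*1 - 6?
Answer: -7656/4831 ≈ -1.5848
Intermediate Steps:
O = 0 (O = 6 - 6 = 0)
K = -147
h(N) = 0 (h(N) = 0*(N - 147) = 0*(-147 + N) = 0)
c = 22968 (c = 3*(14158 - 1*6502) = 3*(14158 - 6502) = 3*7656 = 22968)
(c + h(174))/(-2888 - 11605) = (22968 + 0)/(-2888 - 11605) = 22968/(-14493) = 22968*(-1/14493) = -7656/4831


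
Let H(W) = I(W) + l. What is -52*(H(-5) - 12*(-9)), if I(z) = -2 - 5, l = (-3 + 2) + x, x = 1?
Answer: -5252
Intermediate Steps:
l = 0 (l = (-3 + 2) + 1 = -1 + 1 = 0)
I(z) = -7
H(W) = -7 (H(W) = -7 + 0 = -7)
-52*(H(-5) - 12*(-9)) = -52*(-7 - 12*(-9)) = -52*(-7 + 108) = -52*101 = -5252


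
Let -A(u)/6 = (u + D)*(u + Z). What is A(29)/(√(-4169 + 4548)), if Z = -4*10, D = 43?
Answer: 4752*√379/379 ≈ 244.09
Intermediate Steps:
Z = -40
A(u) = -6*(-40 + u)*(43 + u) (A(u) = -6*(u + 43)*(u - 40) = -6*(43 + u)*(-40 + u) = -6*(-40 + u)*(43 + u))
A(29)/(√(-4169 + 4548)) = (10320 - 18*29 - 6*29²)/(√(-4169 + 4548)) = (10320 - 522 - 6*841)/(√379) = (10320 - 522 - 5046)*(√379/379) = 4752*(√379/379) = 4752*√379/379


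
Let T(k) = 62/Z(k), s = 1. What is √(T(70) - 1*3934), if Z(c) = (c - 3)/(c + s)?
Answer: 2*I*√4341198/67 ≈ 62.196*I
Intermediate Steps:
Z(c) = (-3 + c)/(1 + c) (Z(c) = (c - 3)/(c + 1) = (-3 + c)/(1 + c))
T(k) = 62*(1 + k)/(-3 + k) (T(k) = 62/(((-3 + k)/(1 + k))) = 62*((1 + k)/(-3 + k)) = 62*(1 + k)/(-3 + k))
√(T(70) - 1*3934) = √(62*(1 + 70)/(-3 + 70) - 1*3934) = √(62*71/67 - 3934) = √(62*(1/67)*71 - 3934) = √(4402/67 - 3934) = √(-259176/67) = 2*I*√4341198/67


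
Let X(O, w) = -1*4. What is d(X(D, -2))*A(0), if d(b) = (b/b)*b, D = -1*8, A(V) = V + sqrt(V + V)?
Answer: 0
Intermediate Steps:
A(V) = V + sqrt(2)*sqrt(V) (A(V) = V + sqrt(2*V) = V + sqrt(2)*sqrt(V))
D = -8
X(O, w) = -4
d(b) = b (d(b) = 1*b = b)
d(X(D, -2))*A(0) = -4*(0 + sqrt(2)*sqrt(0)) = -4*(0 + sqrt(2)*0) = -4*(0 + 0) = -4*0 = 0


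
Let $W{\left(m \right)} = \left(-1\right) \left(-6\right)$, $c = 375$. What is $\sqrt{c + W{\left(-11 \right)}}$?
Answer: $\sqrt{381} \approx 19.519$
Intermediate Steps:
$W{\left(m \right)} = 6$
$\sqrt{c + W{\left(-11 \right)}} = \sqrt{375 + 6} = \sqrt{381}$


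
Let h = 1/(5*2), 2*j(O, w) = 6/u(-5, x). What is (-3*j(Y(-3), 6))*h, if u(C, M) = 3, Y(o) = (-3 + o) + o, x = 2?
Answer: -3/10 ≈ -0.30000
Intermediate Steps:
Y(o) = -3 + 2*o
j(O, w) = 1 (j(O, w) = (6/3)/2 = (6*(⅓))/2 = (½)*2 = 1)
h = ⅒ (h = (⅕)*(½) = ⅒ ≈ 0.10000)
(-3*j(Y(-3), 6))*h = -3*1*(⅒) = -3*⅒ = -3/10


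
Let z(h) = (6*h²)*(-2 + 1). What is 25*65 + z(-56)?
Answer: -17191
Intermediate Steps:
z(h) = -6*h² (z(h) = (6*h²)*(-1) = -6*h²)
25*65 + z(-56) = 25*65 - 6*(-56)² = 1625 - 6*3136 = 1625 - 18816 = -17191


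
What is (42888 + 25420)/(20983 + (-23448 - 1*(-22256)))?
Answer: 68308/19791 ≈ 3.4515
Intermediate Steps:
(42888 + 25420)/(20983 + (-23448 - 1*(-22256))) = 68308/(20983 + (-23448 + 22256)) = 68308/(20983 - 1192) = 68308/19791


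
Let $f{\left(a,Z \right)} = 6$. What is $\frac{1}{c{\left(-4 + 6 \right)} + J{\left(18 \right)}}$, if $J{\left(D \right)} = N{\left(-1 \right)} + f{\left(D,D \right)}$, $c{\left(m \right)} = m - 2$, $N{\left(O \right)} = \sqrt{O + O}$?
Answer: $\frac{3}{19} - \frac{i \sqrt{2}}{38} \approx 0.15789 - 0.037216 i$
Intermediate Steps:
$N{\left(O \right)} = \sqrt{2} \sqrt{O}$ ($N{\left(O \right)} = \sqrt{2 O} = \sqrt{2} \sqrt{O}$)
$c{\left(m \right)} = -2 + m$
$J{\left(D \right)} = 6 + i \sqrt{2}$ ($J{\left(D \right)} = \sqrt{2} \sqrt{-1} + 6 = \sqrt{2} i + 6 = i \sqrt{2} + 6 = 6 + i \sqrt{2}$)
$\frac{1}{c{\left(-4 + 6 \right)} + J{\left(18 \right)}} = \frac{1}{\left(-2 + \left(-4 + 6\right)\right) + \left(6 + i \sqrt{2}\right)} = \frac{1}{\left(-2 + 2\right) + \left(6 + i \sqrt{2}\right)} = \frac{1}{0 + \left(6 + i \sqrt{2}\right)} = \frac{1}{6 + i \sqrt{2}}$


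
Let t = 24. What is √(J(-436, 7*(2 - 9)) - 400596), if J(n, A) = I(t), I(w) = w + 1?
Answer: I*√400571 ≈ 632.91*I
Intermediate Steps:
I(w) = 1 + w
J(n, A) = 25 (J(n, A) = 1 + 24 = 25)
√(J(-436, 7*(2 - 9)) - 400596) = √(25 - 400596) = √(-400571) = I*√400571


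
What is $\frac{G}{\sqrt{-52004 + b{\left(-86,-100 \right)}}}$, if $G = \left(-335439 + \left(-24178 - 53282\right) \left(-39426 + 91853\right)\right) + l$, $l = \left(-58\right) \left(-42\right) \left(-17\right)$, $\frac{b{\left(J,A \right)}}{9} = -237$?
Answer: $\frac{4061372271 i \sqrt{54137}}{54137} \approx 1.7455 \cdot 10^{7} i$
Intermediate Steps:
$b{\left(J,A \right)} = -2133$ ($b{\left(J,A \right)} = 9 \left(-237\right) = -2133$)
$l = -41412$ ($l = 2436 \left(-17\right) = -41412$)
$G = -4061372271$ ($G = \left(-335439 + \left(-24178 - 53282\right) \left(-39426 + 91853\right)\right) - 41412 = \left(-335439 - 4060995420\right) - 41412 = -4061330859 - 41412 = -4061372271$)
$\frac{G}{\sqrt{-52004 + b{\left(-86,-100 \right)}}} = - \frac{4061372271}{\sqrt{-52004 - 2133}} = - \frac{4061372271}{\sqrt{-54137}} = - \frac{4061372271}{i \sqrt{54137}} = - 4061372271 \left(- \frac{i \sqrt{54137}}{54137}\right) = \frac{4061372271 i \sqrt{54137}}{54137}$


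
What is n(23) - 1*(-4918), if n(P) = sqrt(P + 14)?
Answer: 4918 + sqrt(37) ≈ 4924.1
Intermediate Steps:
n(P) = sqrt(14 + P)
n(23) - 1*(-4918) = sqrt(14 + 23) - 1*(-4918) = sqrt(37) + 4918 = 4918 + sqrt(37)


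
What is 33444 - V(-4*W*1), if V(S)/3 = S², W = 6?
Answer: 31716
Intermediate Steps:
V(S) = 3*S²
33444 - V(-4*W*1) = 33444 - 3*(-4*6*1)² = 33444 - 3*(-24*1)² = 33444 - 3*(-24)² = 33444 - 3*576 = 33444 - 1*1728 = 33444 - 1728 = 31716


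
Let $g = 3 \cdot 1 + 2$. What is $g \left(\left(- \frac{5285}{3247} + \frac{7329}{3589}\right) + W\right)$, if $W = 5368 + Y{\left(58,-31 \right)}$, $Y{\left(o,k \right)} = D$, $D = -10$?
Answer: $\frac{312220956560}{11653483} \approx 26792.0$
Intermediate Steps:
$Y{\left(o,k \right)} = -10$
$W = 5358$ ($W = 5368 - 10 = 5358$)
$g = 5$ ($g = 3 + 2 = 5$)
$g \left(\left(- \frac{5285}{3247} + \frac{7329}{3589}\right) + W\right) = 5 \left(\left(- \frac{5285}{3247} + \frac{7329}{3589}\right) + 5358\right) = 5 \left(\frac{4829398}{11653483} + 5358\right) = 5 \cdot \frac{62444191312}{11653483} = \frac{312220956560}{11653483}$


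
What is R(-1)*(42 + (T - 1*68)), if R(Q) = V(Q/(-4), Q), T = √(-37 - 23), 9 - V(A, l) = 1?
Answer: -208 + 16*I*√15 ≈ -208.0 + 61.968*I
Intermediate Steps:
V(A, l) = 8 (V(A, l) = 9 - 1*1 = 9 - 1 = 8)
T = 2*I*√15 (T = √(-60) = 2*I*√15 ≈ 7.746*I)
R(Q) = 8
R(-1)*(42 + (T - 1*68)) = 8*(42 + (2*I*√15 - 1*68)) = 8*(42 + (2*I*√15 - 68)) = 8*(42 + (-68 + 2*I*√15)) = 8*(-26 + 2*I*√15) = -208 + 16*I*√15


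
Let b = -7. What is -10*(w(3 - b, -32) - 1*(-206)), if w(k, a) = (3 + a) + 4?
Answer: -1810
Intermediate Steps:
w(k, a) = 7 + a
-10*(w(3 - b, -32) - 1*(-206)) = -10*((7 - 32) - 1*(-206)) = -10*(-25 + 206) = -10*181 = -1810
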